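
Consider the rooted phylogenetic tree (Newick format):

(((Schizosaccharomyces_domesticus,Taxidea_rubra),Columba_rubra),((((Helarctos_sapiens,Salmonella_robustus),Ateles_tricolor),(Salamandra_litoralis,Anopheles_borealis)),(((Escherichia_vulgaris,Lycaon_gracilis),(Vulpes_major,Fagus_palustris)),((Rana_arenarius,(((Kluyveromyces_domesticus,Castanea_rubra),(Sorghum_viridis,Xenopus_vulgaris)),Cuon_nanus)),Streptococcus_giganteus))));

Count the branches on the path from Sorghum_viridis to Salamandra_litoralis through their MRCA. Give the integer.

10

The MRCA of Sorghum_viridis and Salamandra_litoralis is the node subtending ((((Helarctos_sapiens,Salmonella_robustus),Ateles_tricolor),(Salamandra_litoralis,Anopheles_borealis)),(((Escherichia_vulgaris,Lycaon_gracilis),(Vulpes_major,Fagus_palustris)),((Rana_arenarius,(((Kluyveromyces_domesticus,Castanea_rubra),(Sorghum_viridis,Xenopus_vulgaris)),Cuon_nanus)),Streptococcus_giganteus))).
From Sorghum_viridis up to that node: 7 branches. From Salamandra_litoralis up to the same node: 3 branches. Total: 7 + 3 = 10.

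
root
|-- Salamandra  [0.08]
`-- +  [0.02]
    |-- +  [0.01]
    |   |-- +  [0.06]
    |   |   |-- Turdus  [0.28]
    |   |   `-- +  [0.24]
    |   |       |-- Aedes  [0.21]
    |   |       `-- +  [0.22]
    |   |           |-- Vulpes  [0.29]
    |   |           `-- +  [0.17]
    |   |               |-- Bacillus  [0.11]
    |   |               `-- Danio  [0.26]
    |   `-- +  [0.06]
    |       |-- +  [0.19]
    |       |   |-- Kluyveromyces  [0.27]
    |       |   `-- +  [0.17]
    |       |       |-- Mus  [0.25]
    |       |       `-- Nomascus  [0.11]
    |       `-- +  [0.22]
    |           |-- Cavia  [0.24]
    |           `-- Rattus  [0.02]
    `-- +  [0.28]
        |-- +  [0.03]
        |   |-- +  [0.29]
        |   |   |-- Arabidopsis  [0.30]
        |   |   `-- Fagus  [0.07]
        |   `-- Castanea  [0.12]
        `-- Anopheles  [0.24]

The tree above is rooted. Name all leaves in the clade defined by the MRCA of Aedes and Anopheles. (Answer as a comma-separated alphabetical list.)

Aedes, Anopheles, Arabidopsis, Bacillus, Castanea, Cavia, Danio, Fagus, Kluyveromyces, Mus, Nomascus, Rattus, Turdus, Vulpes

Tracing Aedes: it sits inside (Aedes,(Vulpes,(Bacillus,Danio))).
Tracing Anopheles: it sits inside (((Arabidopsis,Fagus),Castanea),Anopheles).
The smallest clade enclosing both is (((Turdus,(Aedes,(Vulpes,(Bacillus,Danio)))),((Kluyveromyces,(Mus,Nomascus)),(Cavia,Rattus))),(((Arabidopsis,Fagus),Castanea),Anopheles)); the answer is its 14 terminal taxa in alphabetical order.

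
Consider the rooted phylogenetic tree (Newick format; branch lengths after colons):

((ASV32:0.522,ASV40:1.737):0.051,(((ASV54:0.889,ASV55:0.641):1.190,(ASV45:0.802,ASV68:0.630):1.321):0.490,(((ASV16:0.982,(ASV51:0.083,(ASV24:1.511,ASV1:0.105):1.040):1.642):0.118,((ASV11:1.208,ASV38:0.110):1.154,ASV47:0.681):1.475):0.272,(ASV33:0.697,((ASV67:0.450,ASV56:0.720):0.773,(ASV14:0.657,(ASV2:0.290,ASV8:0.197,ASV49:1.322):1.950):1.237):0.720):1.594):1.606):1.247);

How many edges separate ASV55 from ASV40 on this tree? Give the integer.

6

The MRCA of ASV55 and ASV40 is the root of the tree.
From ASV55 up to that node: 4 branches. From ASV40 up to the same node: 2 branches. Total: 4 + 2 = 6.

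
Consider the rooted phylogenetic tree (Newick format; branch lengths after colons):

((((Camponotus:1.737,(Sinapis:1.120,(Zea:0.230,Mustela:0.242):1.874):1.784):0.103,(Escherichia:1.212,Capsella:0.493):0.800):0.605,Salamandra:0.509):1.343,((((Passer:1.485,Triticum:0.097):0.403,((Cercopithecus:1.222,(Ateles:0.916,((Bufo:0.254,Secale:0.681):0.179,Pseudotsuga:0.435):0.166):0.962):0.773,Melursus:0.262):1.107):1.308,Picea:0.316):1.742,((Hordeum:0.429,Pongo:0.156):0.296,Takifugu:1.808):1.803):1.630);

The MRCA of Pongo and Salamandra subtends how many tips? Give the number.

The MRCA of Pongo and Salamandra is the root, so the clade is the entire tree.
That clade contains 19 terminal taxa: Ateles, Bufo, Camponotus, Capsella, Cercopithecus, Escherichia, Hordeum, Melursus, Mustela, Passer, Picea, Pongo, Pseudotsuga, Salamandra, Secale, Sinapis, Takifugu, Triticum, Zea.

19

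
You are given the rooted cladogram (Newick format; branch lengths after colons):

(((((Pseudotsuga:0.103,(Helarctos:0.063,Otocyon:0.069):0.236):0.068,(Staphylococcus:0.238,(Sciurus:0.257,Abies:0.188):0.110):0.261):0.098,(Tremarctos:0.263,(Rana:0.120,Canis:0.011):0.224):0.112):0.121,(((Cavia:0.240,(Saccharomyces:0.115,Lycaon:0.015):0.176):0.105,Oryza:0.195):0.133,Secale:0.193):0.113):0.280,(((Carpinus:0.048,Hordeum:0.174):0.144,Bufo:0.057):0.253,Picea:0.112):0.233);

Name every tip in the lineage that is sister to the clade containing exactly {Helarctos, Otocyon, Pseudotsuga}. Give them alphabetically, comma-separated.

The clade containing exactly {Helarctos, Otocyon, Pseudotsuga} attaches to the tree at the node subtending ((Pseudotsuga,(Helarctos,Otocyon)),(Staphylococcus,(Sciurus,Abies))).
The other lineage descending from that same node — the sister group — is (Staphylococcus,(Sciurus,Abies)); its 3 tips in alphabetical order are the answer.

Abies, Sciurus, Staphylococcus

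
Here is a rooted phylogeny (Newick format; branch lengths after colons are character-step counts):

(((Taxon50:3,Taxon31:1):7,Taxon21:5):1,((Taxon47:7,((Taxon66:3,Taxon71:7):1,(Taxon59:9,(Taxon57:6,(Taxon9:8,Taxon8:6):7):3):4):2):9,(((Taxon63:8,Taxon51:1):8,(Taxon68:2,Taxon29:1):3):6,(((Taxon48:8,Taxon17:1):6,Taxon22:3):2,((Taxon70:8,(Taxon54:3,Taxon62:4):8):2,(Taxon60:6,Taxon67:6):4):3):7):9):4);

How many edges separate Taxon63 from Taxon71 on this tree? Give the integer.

The MRCA of Taxon63 and Taxon71 is the node subtending ((Taxon47,((Taxon66,Taxon71),(Taxon59,(Taxon57,(Taxon9,Taxon8))))),(((Taxon63,Taxon51),(Taxon68,Taxon29)),(((Taxon48,Taxon17),Taxon22),((Taxon70,(Taxon54,Taxon62)),(Taxon60,Taxon67))))).
From Taxon63 up to that node: 4 branches. From Taxon71 up to the same node: 4 branches. Total: 4 + 4 = 8.

8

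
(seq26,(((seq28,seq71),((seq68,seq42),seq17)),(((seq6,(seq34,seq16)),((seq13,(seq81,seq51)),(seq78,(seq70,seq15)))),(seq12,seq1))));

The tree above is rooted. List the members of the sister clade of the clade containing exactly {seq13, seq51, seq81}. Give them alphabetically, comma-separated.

The clade containing exactly {seq13, seq51, seq81} attaches to the tree at the node subtending ((seq13,(seq81,seq51)),(seq78,(seq70,seq15))).
The other lineage descending from that same node — the sister group — is (seq78,(seq70,seq15)); its 3 tips in alphabetical order are the answer.

seq15, seq70, seq78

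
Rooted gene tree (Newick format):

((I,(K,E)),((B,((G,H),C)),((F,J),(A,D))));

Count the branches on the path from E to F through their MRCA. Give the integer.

7

The MRCA of E and F is the root of the tree.
From E up to that node: 3 branches. From F up to the same node: 4 branches. Total: 3 + 4 = 7.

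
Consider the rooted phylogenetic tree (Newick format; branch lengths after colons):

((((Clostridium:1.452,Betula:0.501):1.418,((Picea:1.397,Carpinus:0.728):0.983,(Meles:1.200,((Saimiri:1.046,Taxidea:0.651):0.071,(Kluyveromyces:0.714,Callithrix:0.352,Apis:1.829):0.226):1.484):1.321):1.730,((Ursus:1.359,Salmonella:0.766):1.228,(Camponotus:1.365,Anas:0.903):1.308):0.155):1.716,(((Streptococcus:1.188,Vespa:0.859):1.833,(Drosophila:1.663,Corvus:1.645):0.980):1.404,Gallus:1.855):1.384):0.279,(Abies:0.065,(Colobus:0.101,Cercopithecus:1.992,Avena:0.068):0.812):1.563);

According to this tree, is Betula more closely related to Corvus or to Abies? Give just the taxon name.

Corvus

The MRCA of Betula and Corvus subtends (((Clostridium,Betula),((Picea,Carpinus),(Meles,((Saimiri,Taxidea),(Kluyveromyces,Callithrix,Apis)))),((Ursus,Salmonella),(Camponotus,Anas))),(((Streptococcus,Vespa),(Drosophila,Corvus)),Gallus)) (19 taxa).
The MRCA of Betula and Abies is the root, subtending the entire tree (23 taxa).
The first is nested inside the second, so Betula shares a more recent common ancestor with Corvus.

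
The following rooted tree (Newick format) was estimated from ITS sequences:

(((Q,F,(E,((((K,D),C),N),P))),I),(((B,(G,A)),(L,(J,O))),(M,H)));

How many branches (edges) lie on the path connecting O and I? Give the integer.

The MRCA of O and I is the root of the tree.
From O up to that node: 5 branches. From I up to the same node: 2 branches. Total: 5 + 2 = 7.

7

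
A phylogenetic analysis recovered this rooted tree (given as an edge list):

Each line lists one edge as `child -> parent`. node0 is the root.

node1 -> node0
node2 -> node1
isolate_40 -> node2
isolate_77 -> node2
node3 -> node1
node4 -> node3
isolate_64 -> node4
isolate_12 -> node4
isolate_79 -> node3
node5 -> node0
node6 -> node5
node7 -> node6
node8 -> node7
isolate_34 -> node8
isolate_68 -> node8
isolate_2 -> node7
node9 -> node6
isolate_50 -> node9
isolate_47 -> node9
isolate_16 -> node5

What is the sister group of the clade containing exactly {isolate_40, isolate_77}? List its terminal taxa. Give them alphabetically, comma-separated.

isolate_12, isolate_64, isolate_79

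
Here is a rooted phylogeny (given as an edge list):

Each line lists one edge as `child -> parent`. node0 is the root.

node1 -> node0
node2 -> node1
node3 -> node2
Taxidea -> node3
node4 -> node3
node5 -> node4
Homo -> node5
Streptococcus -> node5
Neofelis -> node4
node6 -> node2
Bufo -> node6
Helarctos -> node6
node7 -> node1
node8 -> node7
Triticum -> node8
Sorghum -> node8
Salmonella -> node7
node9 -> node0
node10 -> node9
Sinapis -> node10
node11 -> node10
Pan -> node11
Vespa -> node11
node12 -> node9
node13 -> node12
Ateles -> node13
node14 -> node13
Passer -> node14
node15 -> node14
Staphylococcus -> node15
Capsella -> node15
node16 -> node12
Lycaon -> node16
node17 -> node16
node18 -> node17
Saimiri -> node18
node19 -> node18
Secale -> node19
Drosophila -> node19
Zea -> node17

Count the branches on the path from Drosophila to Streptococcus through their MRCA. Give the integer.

The MRCA of Drosophila and Streptococcus is the root of the tree.
From Drosophila up to that node: 7 branches. From Streptococcus up to the same node: 6 branches. Total: 7 + 6 = 13.

13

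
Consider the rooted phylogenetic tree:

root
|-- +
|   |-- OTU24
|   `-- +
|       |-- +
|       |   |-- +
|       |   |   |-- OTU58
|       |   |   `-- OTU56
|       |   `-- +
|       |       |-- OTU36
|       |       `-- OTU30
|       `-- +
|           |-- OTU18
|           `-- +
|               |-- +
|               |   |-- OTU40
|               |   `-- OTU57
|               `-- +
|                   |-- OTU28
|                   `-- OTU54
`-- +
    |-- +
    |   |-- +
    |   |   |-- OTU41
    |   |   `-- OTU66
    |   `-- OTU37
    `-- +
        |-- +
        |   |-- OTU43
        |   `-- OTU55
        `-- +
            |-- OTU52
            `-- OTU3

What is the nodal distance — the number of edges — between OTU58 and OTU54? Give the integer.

7

The MRCA of OTU58 and OTU54 is the node subtending (((OTU58,OTU56),(OTU36,OTU30)),(OTU18,((OTU40,OTU57),(OTU28,OTU54)))).
From OTU58 up to that node: 3 branches. From OTU54 up to the same node: 4 branches. Total: 3 + 4 = 7.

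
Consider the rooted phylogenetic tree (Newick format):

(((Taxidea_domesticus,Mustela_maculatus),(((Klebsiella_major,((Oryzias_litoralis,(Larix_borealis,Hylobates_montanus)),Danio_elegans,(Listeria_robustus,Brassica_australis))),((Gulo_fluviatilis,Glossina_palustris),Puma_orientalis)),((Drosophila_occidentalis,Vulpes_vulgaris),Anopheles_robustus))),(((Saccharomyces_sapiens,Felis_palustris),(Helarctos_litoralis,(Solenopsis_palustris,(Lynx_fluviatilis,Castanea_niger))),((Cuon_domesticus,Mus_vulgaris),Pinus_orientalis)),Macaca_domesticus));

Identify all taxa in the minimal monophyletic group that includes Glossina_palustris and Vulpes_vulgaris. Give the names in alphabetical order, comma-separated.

Tracing Glossina_palustris: it sits inside (Gulo_fluviatilis,Glossina_palustris).
Tracing Vulpes_vulgaris: it sits inside (Drosophila_occidentalis,Vulpes_vulgaris).
The smallest clade enclosing both is (((Klebsiella_major,((Oryzias_litoralis,(Larix_borealis,Hylobates_montanus)),Danio_elegans,(Listeria_robustus,Brassica_australis))),((Gulo_fluviatilis,Glossina_palustris),Puma_orientalis)),((Drosophila_occidentalis,Vulpes_vulgaris),Anopheles_robustus)); the answer is its 13 terminal taxa in alphabetical order.

Anopheles_robustus, Brassica_australis, Danio_elegans, Drosophila_occidentalis, Glossina_palustris, Gulo_fluviatilis, Hylobates_montanus, Klebsiella_major, Larix_borealis, Listeria_robustus, Oryzias_litoralis, Puma_orientalis, Vulpes_vulgaris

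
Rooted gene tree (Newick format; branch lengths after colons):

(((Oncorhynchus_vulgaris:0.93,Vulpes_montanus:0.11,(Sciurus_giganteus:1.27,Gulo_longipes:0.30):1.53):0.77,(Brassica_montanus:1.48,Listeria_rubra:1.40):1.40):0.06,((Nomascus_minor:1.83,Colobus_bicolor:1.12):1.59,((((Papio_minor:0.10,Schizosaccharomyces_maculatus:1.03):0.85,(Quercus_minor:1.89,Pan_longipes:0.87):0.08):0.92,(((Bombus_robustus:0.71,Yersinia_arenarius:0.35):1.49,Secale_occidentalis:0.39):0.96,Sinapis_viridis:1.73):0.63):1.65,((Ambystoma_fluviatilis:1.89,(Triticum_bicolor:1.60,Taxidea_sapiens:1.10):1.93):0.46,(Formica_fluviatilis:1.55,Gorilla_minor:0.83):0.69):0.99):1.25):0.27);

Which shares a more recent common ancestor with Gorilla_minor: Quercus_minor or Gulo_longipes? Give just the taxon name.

The MRCA of Gorilla_minor and Quercus_minor subtends ((((Papio_minor,Schizosaccharomyces_maculatus),(Quercus_minor,Pan_longipes)),(((Bombus_robustus,Yersinia_arenarius),Secale_occidentalis),Sinapis_viridis)),((Ambystoma_fluviatilis,(Triticum_bicolor,Taxidea_sapiens)),(Formica_fluviatilis,Gorilla_minor))) (13 taxa).
The MRCA of Gorilla_minor and Gulo_longipes is the root, subtending the entire tree (21 taxa).
The first is nested inside the second, so Gorilla_minor shares a more recent common ancestor with Quercus_minor.

Quercus_minor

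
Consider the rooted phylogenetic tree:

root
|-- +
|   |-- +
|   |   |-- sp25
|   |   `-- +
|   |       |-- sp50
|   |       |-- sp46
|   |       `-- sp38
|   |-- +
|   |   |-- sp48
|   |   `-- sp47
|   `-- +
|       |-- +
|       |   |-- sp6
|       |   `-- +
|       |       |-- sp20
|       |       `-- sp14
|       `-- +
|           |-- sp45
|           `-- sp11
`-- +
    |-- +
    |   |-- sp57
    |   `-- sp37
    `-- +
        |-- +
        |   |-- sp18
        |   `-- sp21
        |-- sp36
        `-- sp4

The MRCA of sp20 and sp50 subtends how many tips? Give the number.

11

The MRCA of sp20 and sp50 is the node subtending ((sp25,(sp50,sp46,sp38)),(sp48,sp47),((sp6,(sp20,sp14)),(sp45,sp11))).
That clade contains 11 terminal taxa: sp11, sp14, sp20, sp25, sp38, sp45, sp46, sp47, sp48, sp50, sp6.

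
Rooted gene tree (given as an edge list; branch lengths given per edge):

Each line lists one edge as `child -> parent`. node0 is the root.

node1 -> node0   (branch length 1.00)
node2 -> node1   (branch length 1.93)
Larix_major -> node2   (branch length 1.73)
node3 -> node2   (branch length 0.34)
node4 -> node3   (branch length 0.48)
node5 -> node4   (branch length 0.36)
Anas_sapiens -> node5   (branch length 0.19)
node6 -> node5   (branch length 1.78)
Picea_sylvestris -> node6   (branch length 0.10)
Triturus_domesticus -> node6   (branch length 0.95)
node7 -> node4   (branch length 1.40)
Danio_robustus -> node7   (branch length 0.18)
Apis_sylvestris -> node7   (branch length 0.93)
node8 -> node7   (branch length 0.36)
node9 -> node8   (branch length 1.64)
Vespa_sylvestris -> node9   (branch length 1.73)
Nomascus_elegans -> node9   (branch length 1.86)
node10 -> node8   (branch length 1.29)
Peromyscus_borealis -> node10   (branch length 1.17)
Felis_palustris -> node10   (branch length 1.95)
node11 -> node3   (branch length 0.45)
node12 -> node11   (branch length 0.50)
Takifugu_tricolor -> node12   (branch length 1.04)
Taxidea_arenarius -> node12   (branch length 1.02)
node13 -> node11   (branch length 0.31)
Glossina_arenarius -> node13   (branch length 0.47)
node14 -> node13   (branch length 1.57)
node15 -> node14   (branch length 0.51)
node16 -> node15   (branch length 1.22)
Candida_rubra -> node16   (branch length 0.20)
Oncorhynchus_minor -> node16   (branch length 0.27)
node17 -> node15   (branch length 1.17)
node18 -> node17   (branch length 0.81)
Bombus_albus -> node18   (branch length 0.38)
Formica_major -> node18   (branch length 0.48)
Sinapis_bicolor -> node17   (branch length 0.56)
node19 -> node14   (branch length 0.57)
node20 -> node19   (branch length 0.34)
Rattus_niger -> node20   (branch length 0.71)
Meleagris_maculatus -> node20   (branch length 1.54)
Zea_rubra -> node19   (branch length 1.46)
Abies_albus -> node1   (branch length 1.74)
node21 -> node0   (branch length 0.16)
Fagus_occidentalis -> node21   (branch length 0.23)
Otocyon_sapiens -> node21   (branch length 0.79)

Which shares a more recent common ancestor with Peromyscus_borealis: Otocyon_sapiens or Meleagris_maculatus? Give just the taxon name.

The MRCA of Peromyscus_borealis and Meleagris_maculatus subtends (((Anas_sapiens,(Picea_sylvestris,Triturus_domesticus)),(Danio_robustus,Apis_sylvestris,((Vespa_sylvestris,Nomascus_elegans),(Peromyscus_borealis,Felis_palustris)))),((Takifugu_tricolor,Taxidea_arenarius),(Glossina_arenarius,(((Candida_rubra,Oncorhynchus_minor),((Bombus_albus,Formica_major),Sinapis_bicolor)),((Rattus_niger,Meleagris_maculatus),Zea_rubra))))) (20 taxa).
The MRCA of Peromyscus_borealis and Otocyon_sapiens is the root, subtending the entire tree (24 taxa).
The first is nested inside the second, so Peromyscus_borealis shares a more recent common ancestor with Meleagris_maculatus.

Meleagris_maculatus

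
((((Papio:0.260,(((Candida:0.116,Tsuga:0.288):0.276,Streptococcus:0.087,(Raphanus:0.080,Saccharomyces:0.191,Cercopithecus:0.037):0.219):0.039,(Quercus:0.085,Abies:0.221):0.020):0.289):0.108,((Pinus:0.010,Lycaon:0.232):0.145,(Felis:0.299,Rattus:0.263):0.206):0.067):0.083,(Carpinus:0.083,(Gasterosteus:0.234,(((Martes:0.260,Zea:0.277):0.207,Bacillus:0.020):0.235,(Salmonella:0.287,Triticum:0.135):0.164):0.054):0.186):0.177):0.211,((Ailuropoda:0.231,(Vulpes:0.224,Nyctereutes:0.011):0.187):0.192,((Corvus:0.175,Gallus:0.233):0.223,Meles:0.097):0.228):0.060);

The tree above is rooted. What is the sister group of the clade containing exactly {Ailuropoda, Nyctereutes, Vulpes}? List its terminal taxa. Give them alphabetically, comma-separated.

The clade containing exactly {Ailuropoda, Nyctereutes, Vulpes} attaches to the tree at the node subtending ((Ailuropoda,(Vulpes,Nyctereutes)),((Corvus,Gallus),Meles)).
The other lineage descending from that same node — the sister group — is ((Corvus,Gallus),Meles); its 3 tips in alphabetical order are the answer.

Corvus, Gallus, Meles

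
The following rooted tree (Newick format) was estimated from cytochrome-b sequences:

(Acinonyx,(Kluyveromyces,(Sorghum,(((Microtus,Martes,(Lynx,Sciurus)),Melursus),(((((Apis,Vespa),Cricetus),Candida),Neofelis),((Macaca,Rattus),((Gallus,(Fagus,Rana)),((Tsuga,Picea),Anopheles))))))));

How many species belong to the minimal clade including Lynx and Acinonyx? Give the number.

The MRCA of Lynx and Acinonyx is the root, so the clade is the entire tree.
That clade contains 21 terminal taxa: Acinonyx, Anopheles, Apis, Candida, Cricetus, Fagus, Gallus, Kluyveromyces, Lynx, Macaca, Martes, Melursus, Microtus, Neofelis, Picea, Rana, Rattus, Sciurus, Sorghum, Tsuga, Vespa.

21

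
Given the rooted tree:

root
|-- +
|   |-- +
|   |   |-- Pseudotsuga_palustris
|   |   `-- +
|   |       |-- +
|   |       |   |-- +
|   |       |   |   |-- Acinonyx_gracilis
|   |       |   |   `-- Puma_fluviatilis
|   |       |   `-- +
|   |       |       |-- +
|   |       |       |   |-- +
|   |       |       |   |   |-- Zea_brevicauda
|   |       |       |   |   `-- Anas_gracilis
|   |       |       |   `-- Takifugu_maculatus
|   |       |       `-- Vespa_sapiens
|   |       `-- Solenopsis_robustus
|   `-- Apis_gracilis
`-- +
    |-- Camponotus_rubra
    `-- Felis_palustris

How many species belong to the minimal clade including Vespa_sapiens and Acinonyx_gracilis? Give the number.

The MRCA of Vespa_sapiens and Acinonyx_gracilis is the node subtending ((Acinonyx_gracilis,Puma_fluviatilis),(((Zea_brevicauda,Anas_gracilis),Takifugu_maculatus),Vespa_sapiens)).
That clade contains 6 terminal taxa: Acinonyx_gracilis, Anas_gracilis, Puma_fluviatilis, Takifugu_maculatus, Vespa_sapiens, Zea_brevicauda.

6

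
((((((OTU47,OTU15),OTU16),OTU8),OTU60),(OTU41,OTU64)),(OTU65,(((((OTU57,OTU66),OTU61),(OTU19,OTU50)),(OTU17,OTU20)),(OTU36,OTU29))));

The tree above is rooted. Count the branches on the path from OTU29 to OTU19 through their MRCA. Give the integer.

The MRCA of OTU29 and OTU19 is the node subtending (((((OTU57,OTU66),OTU61),(OTU19,OTU50)),(OTU17,OTU20)),(OTU36,OTU29)).
From OTU29 up to that node: 2 branches. From OTU19 up to the same node: 4 branches. Total: 2 + 4 = 6.

6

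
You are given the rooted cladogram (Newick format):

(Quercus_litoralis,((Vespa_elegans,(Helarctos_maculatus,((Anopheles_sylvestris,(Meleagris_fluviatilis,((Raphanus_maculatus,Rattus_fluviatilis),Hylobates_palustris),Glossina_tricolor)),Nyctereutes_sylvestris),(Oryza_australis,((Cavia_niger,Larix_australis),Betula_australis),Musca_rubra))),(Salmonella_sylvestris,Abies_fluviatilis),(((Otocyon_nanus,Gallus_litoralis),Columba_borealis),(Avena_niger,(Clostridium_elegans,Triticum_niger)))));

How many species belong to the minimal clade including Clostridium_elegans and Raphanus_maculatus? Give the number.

The MRCA of Clostridium_elegans and Raphanus_maculatus is the node subtending ((Vespa_elegans,(Helarctos_maculatus,((Anopheles_sylvestris,(Meleagris_fluviatilis,((Raphanus_maculatus,Rattus_fluviatilis),Hylobates_palustris),Glossina_tricolor)),Nyctereutes_sylvestris),(Oryza_australis,((Cavia_niger,Larix_australis),Betula_australis),Musca_rubra))),(Salmonella_sylvestris,Abies_fluviatilis),(((Otocyon_nanus,Gallus_litoralis),Columba_borealis),(Avena_niger,(Clostridium_elegans,Triticum_niger)))).
That clade contains 22 terminal taxa: Abies_fluviatilis, Anopheles_sylvestris, Avena_niger, Betula_australis, Cavia_niger, Clostridium_elegans, Columba_borealis, Gallus_litoralis, Glossina_tricolor, Helarctos_maculatus, Hylobates_palustris, Larix_australis, Meleagris_fluviatilis, Musca_rubra, Nyctereutes_sylvestris, Oryza_australis, Otocyon_nanus, Raphanus_maculatus, Rattus_fluviatilis, Salmonella_sylvestris, Triticum_niger, Vespa_elegans.

22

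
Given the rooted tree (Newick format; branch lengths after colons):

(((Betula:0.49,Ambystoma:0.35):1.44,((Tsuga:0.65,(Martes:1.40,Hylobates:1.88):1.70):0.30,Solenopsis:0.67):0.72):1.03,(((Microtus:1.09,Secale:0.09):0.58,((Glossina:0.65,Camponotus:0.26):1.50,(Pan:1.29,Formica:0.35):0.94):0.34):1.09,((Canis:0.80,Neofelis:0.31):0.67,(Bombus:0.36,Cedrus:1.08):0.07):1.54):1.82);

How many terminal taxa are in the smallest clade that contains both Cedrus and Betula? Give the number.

16

The MRCA of Cedrus and Betula is the root, so the clade is the entire tree.
That clade contains 16 terminal taxa: Ambystoma, Betula, Bombus, Camponotus, Canis, Cedrus, Formica, Glossina, Hylobates, Martes, Microtus, Neofelis, Pan, Secale, Solenopsis, Tsuga.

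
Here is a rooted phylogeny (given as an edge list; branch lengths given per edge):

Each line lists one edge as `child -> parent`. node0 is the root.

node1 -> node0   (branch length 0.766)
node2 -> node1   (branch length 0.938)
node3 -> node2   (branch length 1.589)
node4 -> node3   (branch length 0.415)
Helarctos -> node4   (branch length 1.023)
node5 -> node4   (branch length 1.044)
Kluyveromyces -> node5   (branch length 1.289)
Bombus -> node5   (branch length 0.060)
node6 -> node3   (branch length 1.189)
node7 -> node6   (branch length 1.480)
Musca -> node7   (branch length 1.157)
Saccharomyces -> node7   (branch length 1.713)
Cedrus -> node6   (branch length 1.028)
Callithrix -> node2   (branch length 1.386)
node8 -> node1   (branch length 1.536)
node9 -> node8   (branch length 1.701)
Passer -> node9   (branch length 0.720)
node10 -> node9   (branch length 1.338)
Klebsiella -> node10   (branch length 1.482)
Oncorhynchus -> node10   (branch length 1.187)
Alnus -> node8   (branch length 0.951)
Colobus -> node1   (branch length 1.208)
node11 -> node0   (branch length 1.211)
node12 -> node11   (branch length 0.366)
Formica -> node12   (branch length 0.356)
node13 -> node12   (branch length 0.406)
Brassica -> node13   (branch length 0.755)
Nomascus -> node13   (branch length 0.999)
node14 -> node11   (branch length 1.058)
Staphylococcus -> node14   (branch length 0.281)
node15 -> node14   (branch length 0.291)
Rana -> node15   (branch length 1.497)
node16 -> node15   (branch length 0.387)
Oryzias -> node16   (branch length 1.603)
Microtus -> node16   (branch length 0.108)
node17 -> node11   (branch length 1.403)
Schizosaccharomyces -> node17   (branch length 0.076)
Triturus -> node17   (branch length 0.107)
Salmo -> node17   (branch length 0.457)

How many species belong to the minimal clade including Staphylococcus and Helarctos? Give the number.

The MRCA of Staphylococcus and Helarctos is the root, so the clade is the entire tree.
That clade contains 22 terminal taxa: Alnus, Bombus, Brassica, Callithrix, Cedrus, Colobus, Formica, Helarctos, Klebsiella, Kluyveromyces, Microtus, Musca, Nomascus, Oncorhynchus, Oryzias, Passer, Rana, Saccharomyces, Salmo, Schizosaccharomyces, Staphylococcus, Triturus.

22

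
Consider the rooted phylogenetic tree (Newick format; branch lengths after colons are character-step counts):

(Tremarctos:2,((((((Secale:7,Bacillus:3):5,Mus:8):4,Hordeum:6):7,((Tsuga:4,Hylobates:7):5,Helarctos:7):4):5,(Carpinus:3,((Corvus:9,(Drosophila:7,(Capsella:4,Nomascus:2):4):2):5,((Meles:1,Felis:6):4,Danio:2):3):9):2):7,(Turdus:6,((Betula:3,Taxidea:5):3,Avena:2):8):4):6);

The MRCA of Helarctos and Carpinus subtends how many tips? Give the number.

15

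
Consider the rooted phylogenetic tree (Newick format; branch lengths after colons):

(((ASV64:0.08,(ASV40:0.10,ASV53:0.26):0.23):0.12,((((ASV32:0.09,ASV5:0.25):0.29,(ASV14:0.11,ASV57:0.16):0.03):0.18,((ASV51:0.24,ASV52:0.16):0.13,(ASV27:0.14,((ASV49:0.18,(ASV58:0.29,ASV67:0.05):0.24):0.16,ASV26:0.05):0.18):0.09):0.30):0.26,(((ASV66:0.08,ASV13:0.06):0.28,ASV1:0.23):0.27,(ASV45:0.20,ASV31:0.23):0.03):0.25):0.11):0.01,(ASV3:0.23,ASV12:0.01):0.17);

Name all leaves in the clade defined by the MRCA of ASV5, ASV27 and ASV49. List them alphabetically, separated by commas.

ASV14, ASV26, ASV27, ASV32, ASV49, ASV5, ASV51, ASV52, ASV57, ASV58, ASV67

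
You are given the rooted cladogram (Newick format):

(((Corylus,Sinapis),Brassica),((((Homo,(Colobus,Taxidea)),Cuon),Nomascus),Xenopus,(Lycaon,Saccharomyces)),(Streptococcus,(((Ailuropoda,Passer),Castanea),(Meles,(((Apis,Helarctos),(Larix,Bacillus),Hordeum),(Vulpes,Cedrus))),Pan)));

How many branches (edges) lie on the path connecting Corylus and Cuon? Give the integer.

The MRCA of Corylus and Cuon is the root of the tree.
From Corylus up to that node: 3 branches. From Cuon up to the same node: 4 branches. Total: 3 + 4 = 7.

7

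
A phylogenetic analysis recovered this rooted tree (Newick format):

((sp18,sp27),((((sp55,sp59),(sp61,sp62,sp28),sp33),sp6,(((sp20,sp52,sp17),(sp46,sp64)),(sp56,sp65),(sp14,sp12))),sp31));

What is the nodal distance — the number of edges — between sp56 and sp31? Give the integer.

5

The MRCA of sp56 and sp31 is the node subtending ((((sp55,sp59),(sp61,sp62,sp28),sp33),sp6,(((sp20,sp52,sp17),(sp46,sp64)),(sp56,sp65),(sp14,sp12))),sp31).
From sp56 up to that node: 4 branches. From sp31 up to the same node: 1 branch. Total: 4 + 1 = 5.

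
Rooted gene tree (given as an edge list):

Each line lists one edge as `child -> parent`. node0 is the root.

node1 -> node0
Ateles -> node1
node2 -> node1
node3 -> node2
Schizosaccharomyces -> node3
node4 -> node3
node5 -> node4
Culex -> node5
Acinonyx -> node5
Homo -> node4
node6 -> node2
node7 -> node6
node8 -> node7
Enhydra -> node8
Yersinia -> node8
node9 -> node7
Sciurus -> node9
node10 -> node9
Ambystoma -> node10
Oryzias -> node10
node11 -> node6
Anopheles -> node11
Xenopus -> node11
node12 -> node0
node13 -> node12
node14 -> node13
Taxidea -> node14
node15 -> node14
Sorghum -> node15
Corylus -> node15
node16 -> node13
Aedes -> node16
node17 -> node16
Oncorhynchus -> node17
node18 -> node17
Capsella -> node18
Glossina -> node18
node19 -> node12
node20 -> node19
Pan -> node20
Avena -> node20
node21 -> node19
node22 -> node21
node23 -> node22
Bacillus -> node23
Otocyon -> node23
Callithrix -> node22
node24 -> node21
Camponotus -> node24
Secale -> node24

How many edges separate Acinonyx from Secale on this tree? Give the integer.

11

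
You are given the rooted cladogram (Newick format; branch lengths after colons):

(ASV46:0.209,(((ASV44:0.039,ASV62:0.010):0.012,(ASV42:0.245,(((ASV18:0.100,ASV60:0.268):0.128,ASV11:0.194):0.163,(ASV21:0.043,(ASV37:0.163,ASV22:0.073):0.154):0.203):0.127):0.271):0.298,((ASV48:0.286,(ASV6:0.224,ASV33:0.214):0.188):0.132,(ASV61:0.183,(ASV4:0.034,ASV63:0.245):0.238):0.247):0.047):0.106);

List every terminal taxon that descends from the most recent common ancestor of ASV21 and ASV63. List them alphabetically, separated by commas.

ASV11, ASV18, ASV21, ASV22, ASV33, ASV37, ASV4, ASV42, ASV44, ASV48, ASV6, ASV60, ASV61, ASV62, ASV63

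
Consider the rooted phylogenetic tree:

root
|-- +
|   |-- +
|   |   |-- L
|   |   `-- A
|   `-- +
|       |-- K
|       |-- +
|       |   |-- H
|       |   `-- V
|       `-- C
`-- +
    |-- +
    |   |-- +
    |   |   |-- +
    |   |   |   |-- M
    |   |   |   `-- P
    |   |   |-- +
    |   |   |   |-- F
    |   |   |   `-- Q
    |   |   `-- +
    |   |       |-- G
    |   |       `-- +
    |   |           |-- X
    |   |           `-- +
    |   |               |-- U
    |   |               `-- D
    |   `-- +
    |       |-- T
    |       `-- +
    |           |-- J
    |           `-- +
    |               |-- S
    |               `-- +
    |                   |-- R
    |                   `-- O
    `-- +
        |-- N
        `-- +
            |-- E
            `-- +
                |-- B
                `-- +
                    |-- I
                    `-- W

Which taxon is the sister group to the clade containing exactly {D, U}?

X

The clade containing exactly {D, U} attaches to the tree at the node subtending (X,(U,D)).
The other lineage descending from that same node — the sister group — is the single tip X.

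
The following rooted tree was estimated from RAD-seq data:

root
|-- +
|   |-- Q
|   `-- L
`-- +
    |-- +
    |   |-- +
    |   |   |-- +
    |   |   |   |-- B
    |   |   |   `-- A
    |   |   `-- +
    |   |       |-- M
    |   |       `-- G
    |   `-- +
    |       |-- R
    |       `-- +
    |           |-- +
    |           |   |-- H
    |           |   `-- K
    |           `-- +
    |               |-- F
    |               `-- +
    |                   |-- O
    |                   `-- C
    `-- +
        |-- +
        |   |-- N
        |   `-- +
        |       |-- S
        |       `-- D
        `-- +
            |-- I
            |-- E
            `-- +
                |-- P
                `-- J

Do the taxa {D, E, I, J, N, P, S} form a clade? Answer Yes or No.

The most recent common ancestor of these taxa subtends ((N,(S,D)),(I,E,(P,J))).
That clade has exactly 7 tips — every listed taxon and nothing else — so the group is monophyletic.

Yes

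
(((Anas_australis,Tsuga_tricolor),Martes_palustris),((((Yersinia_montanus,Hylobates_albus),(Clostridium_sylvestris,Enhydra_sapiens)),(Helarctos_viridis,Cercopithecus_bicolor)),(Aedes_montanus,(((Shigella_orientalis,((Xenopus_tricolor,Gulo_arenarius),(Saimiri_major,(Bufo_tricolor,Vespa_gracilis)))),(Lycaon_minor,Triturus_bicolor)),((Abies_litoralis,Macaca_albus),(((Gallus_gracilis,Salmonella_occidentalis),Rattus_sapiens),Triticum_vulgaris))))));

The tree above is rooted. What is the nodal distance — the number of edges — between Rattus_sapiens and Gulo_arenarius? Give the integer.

The MRCA of Rattus_sapiens and Gulo_arenarius is the node subtending (((Shigella_orientalis,((Xenopus_tricolor,Gulo_arenarius),(Saimiri_major,(Bufo_tricolor,Vespa_gracilis)))),(Lycaon_minor,Triturus_bicolor)),((Abies_litoralis,Macaca_albus),(((Gallus_gracilis,Salmonella_occidentalis),Rattus_sapiens),Triticum_vulgaris))).
From Rattus_sapiens up to that node: 4 branches. From Gulo_arenarius up to the same node: 5 branches. Total: 4 + 5 = 9.

9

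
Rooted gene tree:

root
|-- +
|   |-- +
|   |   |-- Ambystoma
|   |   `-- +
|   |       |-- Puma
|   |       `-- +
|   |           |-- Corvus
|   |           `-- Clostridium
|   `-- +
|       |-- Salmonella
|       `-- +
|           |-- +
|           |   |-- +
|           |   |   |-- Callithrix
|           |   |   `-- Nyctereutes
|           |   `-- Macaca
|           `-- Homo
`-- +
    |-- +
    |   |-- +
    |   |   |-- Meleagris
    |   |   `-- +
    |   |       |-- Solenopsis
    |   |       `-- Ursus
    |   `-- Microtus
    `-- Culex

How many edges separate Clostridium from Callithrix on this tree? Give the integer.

9

The MRCA of Clostridium and Callithrix is the node subtending ((Ambystoma,(Puma,(Corvus,Clostridium))),(Salmonella,(((Callithrix,Nyctereutes),Macaca),Homo))).
From Clostridium up to that node: 4 branches. From Callithrix up to the same node: 5 branches. Total: 4 + 5 = 9.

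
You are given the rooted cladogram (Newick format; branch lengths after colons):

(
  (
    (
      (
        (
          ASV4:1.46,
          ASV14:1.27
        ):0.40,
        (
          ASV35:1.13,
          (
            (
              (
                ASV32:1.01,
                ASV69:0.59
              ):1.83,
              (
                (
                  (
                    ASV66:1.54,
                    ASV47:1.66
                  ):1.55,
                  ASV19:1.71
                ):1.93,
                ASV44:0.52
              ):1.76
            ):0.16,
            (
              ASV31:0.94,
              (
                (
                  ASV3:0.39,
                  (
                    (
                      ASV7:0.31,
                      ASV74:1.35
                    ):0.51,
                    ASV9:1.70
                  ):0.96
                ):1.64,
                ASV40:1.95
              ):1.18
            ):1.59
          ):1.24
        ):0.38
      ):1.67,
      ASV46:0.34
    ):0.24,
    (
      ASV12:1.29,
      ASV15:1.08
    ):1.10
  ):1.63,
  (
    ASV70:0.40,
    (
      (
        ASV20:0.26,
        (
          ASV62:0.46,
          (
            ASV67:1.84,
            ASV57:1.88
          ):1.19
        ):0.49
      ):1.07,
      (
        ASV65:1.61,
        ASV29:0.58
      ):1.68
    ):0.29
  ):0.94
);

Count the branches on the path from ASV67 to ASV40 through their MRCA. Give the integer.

The MRCA of ASV67 and ASV40 is the root of the tree.
From ASV67 up to that node: 6 branches. From ASV40 up to the same node: 8 branches. Total: 6 + 8 = 14.

14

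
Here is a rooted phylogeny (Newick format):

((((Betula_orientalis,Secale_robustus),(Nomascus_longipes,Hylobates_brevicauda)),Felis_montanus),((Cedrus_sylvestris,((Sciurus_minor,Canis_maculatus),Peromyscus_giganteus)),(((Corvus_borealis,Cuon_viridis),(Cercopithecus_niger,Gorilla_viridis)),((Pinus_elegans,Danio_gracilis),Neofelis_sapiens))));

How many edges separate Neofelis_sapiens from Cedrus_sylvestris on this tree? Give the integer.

The MRCA of Neofelis_sapiens and Cedrus_sylvestris is the node subtending ((Cedrus_sylvestris,((Sciurus_minor,Canis_maculatus),Peromyscus_giganteus)),(((Corvus_borealis,Cuon_viridis),(Cercopithecus_niger,Gorilla_viridis)),((Pinus_elegans,Danio_gracilis),Neofelis_sapiens))).
From Neofelis_sapiens up to that node: 3 branches. From Cedrus_sylvestris up to the same node: 2 branches. Total: 3 + 2 = 5.

5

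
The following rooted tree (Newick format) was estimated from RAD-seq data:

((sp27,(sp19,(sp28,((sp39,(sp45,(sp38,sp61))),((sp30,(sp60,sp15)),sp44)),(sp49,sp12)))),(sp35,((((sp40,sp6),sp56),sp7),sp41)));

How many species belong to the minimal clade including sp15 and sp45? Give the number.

The MRCA of sp15 and sp45 is the node subtending ((sp39,(sp45,(sp38,sp61))),((sp30,(sp60,sp15)),sp44)).
That clade contains 8 terminal taxa: sp15, sp30, sp38, sp39, sp44, sp45, sp60, sp61.

8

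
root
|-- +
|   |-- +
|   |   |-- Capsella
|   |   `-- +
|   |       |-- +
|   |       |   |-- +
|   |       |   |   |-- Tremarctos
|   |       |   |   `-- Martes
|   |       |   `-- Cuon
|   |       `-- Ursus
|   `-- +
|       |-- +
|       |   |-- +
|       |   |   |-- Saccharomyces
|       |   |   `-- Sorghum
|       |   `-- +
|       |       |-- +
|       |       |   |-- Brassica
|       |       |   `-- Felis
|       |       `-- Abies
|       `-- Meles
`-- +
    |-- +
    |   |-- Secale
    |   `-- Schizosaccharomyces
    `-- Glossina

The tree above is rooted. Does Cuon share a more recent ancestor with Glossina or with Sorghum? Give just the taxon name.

Sorghum

The MRCA of Cuon and Sorghum subtends ((Capsella,(((Tremarctos,Martes),Cuon),Ursus)),(((Saccharomyces,Sorghum),((Brassica,Felis),Abies)),Meles)) (11 taxa).
The MRCA of Cuon and Glossina is the root, subtending the entire tree (14 taxa).
The first is nested inside the second, so Cuon shares a more recent common ancestor with Sorghum.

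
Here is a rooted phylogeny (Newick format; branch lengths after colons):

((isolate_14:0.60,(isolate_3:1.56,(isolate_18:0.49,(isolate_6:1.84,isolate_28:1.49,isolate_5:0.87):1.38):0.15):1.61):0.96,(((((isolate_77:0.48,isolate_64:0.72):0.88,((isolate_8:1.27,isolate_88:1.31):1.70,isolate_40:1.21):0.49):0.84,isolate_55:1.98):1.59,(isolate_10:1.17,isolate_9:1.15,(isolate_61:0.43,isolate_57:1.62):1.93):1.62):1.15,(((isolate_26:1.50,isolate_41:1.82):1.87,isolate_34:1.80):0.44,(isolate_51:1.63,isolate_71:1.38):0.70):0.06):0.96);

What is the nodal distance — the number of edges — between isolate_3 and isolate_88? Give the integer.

The MRCA of isolate_3 and isolate_88 is the root of the tree.
From isolate_3 up to that node: 3 branches. From isolate_88 up to the same node: 7 branches. Total: 3 + 7 = 10.

10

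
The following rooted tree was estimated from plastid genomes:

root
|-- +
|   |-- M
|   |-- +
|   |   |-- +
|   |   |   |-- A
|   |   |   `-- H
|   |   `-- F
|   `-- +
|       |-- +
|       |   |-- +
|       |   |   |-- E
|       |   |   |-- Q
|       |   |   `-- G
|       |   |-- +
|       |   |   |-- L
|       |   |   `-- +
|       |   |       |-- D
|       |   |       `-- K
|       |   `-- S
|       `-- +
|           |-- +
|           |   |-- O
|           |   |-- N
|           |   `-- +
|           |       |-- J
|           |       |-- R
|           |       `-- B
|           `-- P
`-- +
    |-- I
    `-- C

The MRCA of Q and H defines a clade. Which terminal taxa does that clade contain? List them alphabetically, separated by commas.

Tracing Q: it sits inside (E,Q,G).
Tracing H: it sits inside (A,H).
The smallest clade enclosing both is (M,((A,H),F),(((E,Q,G),(L,(D,K)),S),((O,N,(J,R,B)),P))); the answer is its 17 terminal taxa in alphabetical order.

A, B, D, E, F, G, H, J, K, L, M, N, O, P, Q, R, S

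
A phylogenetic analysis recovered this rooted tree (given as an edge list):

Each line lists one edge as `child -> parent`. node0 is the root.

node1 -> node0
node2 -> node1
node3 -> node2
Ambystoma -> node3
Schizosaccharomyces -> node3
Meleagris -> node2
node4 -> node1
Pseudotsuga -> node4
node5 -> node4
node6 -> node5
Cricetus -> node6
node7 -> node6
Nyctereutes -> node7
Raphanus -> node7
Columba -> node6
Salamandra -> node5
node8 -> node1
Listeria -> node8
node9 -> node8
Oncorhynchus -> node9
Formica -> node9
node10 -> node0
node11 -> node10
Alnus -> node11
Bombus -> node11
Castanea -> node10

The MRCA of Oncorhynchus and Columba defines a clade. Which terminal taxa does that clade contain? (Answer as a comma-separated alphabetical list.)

Tracing Oncorhynchus: it sits inside (Oncorhynchus,Formica).
Tracing Columba: it sits inside (Cricetus,(Nyctereutes,Raphanus),Columba).
The smallest clade enclosing both is (((Ambystoma,Schizosaccharomyces),Meleagris),(Pseudotsuga,((Cricetus,(Nyctereutes,Raphanus),Columba),Salamandra)),(Listeria,(Oncorhynchus,Formica))); the answer is its 12 terminal taxa in alphabetical order.

Ambystoma, Columba, Cricetus, Formica, Listeria, Meleagris, Nyctereutes, Oncorhynchus, Pseudotsuga, Raphanus, Salamandra, Schizosaccharomyces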